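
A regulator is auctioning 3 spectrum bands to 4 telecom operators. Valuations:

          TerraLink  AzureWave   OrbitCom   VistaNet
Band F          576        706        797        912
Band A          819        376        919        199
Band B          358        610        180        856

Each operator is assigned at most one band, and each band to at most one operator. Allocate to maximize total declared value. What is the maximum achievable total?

This is the linear assignment problem.
Optimal: AzureWave→Band F ($706M), OrbitCom→Band A ($919M), VistaNet→Band B ($856M) — total 706+919+856 = $2481M.
Max-entry greedy (repeatedly take the single best remaining cell) gives $2441M, worse by 40.
Next-best assignment: OrbitCom→Band F, TerraLink→Band A, VistaNet→Band B = $2472M.
Swapping AzureWave↔OrbitCom (AzureWave→Band A $376M, OrbitCom→Band F $797M) loses 452.

Max total: $2481M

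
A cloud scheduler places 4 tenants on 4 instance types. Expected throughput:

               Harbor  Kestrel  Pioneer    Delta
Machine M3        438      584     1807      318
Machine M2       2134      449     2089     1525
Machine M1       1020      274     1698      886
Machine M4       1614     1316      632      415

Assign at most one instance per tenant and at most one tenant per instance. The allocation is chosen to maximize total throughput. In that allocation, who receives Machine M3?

Pioneer receives Machine M3.

Optimal: Harbor→Machine M2 (2134 ops/s), Kestrel→Machine M4 (1316 ops/s), Pioneer→Machine M3 (1807 ops/s), Delta→Machine M1 (886 ops/s) — total 2134+1316+1807+886 = 6143 ops/s.
Next-best assignment: Harbor→Machine M1, Kestrel→Machine M4, Pioneer→Machine M3, Delta→Machine M2 = 5668 ops/s.
No other one-to-one assignment exceeds 6143 ops/s.
Pioneer's own top instance is Machine M2 (2089 ops/s), but forcing Pioneer→Machine M2 and reassigning the rest optimally gives only 5173 ops/s — worse by 970.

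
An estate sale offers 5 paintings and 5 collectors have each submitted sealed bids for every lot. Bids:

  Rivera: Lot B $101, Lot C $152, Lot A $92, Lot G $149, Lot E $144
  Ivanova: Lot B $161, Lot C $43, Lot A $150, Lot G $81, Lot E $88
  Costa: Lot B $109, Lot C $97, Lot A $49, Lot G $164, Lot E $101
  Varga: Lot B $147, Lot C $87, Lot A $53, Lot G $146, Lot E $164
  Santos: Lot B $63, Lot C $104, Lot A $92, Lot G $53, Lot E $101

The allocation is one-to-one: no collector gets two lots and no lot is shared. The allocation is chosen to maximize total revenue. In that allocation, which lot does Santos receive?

Santos receives Lot A.

Optimal: Rivera→Lot C ($152), Ivanova→Lot B ($161), Costa→Lot G ($164), Varga→Lot E ($164), Santos→Lot A ($92) — total 152+161+164+164+92 = $733.
Next-best assignment: Rivera→Lot C, Ivanova→Lot A, Costa→Lot G, Varga→Lot B, Santos→Lot E = $714.
Santos's own top lot is Lot C ($104), but forcing Santos→Lot C and reassigning the rest optimally gives only $709 — worse by 24.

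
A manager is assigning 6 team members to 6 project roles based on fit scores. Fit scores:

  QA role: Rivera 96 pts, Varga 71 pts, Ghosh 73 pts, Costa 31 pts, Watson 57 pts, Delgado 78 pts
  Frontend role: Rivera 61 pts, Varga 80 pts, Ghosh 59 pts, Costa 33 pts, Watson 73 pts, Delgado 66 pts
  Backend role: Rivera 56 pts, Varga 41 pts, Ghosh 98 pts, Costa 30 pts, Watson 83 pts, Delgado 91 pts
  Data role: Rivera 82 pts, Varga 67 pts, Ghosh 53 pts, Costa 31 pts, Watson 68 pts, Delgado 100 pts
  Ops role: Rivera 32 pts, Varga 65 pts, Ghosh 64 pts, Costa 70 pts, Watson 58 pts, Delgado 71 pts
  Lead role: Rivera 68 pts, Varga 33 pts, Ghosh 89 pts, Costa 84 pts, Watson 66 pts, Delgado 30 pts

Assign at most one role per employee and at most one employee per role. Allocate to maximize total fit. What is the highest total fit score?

This is a one-to-one assignment (maximum-weight bipartite matching).
Optimal: Rivera→QA role (96 pts), Varga→Frontend role (80 pts), Ghosh→Lead role (89 pts), Costa→Ops role (70 pts), Watson→Backend role (83 pts), Delgado→Data role (100 pts) — total 96+80+89+70+83+100 = 518 pts.
Row-greedy (each employee in turn takes its best remaining role) gives 497 pts, worse by 21.
Swapping Rivera↔Watson (Rivera→Backend role 56 pts, Watson→QA role 57 pts) loses 66.
No other one-to-one assignment exceeds 518 pts.

Max total: 518 pts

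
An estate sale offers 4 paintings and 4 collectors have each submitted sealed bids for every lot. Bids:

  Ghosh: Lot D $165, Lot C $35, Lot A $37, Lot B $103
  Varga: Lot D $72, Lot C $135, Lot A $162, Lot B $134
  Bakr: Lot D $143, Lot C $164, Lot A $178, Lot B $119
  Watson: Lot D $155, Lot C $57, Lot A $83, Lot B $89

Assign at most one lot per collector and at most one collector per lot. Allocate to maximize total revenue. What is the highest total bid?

Optimal: Ghosh→Lot B ($103), Varga→Lot A ($162), Bakr→Lot C ($164), Watson→Lot D ($155) — total 103+162+164+155 = $584.
Max-entry greedy (repeatedly take the single best remaining cell) gives $567, worse by 17.
Next-best assignment: Ghosh→Lot D, Varga→Lot A, Bakr→Lot C, Watson→Lot B = $580.
No other one-to-one assignment exceeds $584.

Max total: $584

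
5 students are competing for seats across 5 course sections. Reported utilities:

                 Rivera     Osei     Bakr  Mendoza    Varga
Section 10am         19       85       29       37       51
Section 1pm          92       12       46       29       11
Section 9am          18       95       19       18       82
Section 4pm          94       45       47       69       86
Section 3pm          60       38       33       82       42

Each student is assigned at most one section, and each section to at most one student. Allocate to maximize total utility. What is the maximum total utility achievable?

Maximum total: 389 points

Optimal: Rivera→Section 4pm (94 points), Osei→Section 10am (85 points), Bakr→Section 1pm (46 points), Mendoza→Section 3pm (82 points), Varga→Section 9am (82 points) — total 94+85+46+82+82 = 389 points.
Max-entry greedy (repeatedly take the single best remaining cell) gives 368 points, worse by 21.
Checked against all permutations: 389 points is optimal.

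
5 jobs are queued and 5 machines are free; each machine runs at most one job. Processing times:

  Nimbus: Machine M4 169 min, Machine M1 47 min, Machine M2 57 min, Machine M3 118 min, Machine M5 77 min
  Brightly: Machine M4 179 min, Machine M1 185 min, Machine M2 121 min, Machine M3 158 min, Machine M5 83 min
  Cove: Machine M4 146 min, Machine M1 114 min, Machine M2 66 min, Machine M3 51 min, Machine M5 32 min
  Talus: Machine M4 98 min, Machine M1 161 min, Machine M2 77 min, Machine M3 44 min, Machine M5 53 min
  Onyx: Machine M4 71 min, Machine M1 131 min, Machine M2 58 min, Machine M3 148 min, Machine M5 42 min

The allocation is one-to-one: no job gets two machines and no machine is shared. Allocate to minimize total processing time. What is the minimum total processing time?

Minimum total: 311 min

This is the linear assignment problem.
Optimal: Nimbus→Machine M1 (47 min), Brightly→Machine M5 (83 min), Cove→Machine M2 (66 min), Talus→Machine M3 (44 min), Onyx→Machine M4 (71 min) — total 47+83+66+44+71 = 311 min.
Row-greedy (each job in turn takes its cheapest remaining machine) gives 329 min, worse by 18.
Every other assignment is strictly worse.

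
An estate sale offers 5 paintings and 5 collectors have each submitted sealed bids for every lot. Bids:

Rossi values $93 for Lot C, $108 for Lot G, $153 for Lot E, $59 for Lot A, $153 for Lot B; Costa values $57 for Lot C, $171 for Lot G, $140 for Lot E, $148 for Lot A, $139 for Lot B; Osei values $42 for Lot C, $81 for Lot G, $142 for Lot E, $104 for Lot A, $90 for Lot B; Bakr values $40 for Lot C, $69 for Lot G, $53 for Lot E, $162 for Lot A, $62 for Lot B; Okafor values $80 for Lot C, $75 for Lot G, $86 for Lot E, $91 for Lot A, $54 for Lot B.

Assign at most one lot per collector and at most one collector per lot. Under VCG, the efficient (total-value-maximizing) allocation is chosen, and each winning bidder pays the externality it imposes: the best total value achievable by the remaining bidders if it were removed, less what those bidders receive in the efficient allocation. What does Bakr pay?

Bakr pays $11.

Efficient allocation: Rossi→Lot B ($153), Costa→Lot G ($171), Osei→Lot E ($142), Bakr→Lot A ($162), Okafor→Lot C ($80); total welfare W = $708.
Bakr receives Lot A at value $162, so the others get W − 162 = $546.
Without Bakr: best allocation of the remaining 4 bidders over all 5 lots is Rossi→Lot B ($153), Costa→Lot G ($171), Osei→Lot E ($142), Okafor→Lot A ($91), total $557.
VCG payment = (others' best without Bakr) − (others' welfare with Bakr) = 557 − 546 = $11.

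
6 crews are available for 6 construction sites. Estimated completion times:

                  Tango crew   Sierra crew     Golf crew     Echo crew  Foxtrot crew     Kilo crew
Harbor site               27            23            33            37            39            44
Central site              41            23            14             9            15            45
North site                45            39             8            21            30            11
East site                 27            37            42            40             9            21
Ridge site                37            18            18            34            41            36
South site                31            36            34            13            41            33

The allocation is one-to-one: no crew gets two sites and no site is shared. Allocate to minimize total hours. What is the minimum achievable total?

Optimal: Tango crew→Harbor site (27 hours), Sierra crew→Ridge site (18 hours), Golf crew→Central site (14 hours), Echo crew→South site (13 hours), Foxtrot crew→East site (9 hours), Kilo crew→North site (11 hours) — total 27+18+14+13+9+11 = 92 hours.
Min-entry greedy (repeatedly take the single cheapest remaining cell) gives 104 hours, worse by 12.
Next-best assignment: Tango crew→Harbor site, Sierra crew→Central site, Golf crew→Ridge site, Echo crew→South site, Foxtrot crew→East site, Kilo crew→North site = 101 hours.

Minimum total: 92 hours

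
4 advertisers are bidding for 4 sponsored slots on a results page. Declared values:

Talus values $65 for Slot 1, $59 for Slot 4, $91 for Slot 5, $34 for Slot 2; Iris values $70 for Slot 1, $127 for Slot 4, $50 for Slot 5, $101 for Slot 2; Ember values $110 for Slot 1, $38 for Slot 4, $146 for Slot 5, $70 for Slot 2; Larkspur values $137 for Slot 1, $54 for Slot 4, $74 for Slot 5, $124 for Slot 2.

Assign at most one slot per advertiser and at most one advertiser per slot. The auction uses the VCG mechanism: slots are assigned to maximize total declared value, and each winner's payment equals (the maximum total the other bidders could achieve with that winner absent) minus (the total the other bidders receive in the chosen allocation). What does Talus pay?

Efficient allocation: Talus→Slot 1 ($65), Iris→Slot 4 ($127), Ember→Slot 5 ($146), Larkspur→Slot 2 ($124); total welfare W = $462.
Talus receives Slot 1 at value $65, so the others get W − 65 = $397.
Without Talus: best allocation of the remaining 3 bidders over all 4 slots is Iris→Slot 4 ($127), Ember→Slot 5 ($146), Larkspur→Slot 1 ($137), total $410.
VCG payment = (others' best without Talus) − (others' welfare with Talus) = 410 − 397 = $13.

Talus pays $13.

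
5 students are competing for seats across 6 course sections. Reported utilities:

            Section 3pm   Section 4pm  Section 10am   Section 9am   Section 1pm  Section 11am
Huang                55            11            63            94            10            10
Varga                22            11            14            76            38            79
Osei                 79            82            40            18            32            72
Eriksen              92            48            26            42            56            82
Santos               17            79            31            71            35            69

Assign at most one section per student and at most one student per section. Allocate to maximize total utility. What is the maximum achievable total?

Optimal: Huang→Section 10am (63 points), Varga→Section 11am (79 points), Osei→Section 4pm (82 points), Eriksen→Section 3pm (92 points), Santos→Section 9am (71 points) — total 63+79+82+92+71 = 387 points.
Row-greedy (each student in turn takes its best remaining section) gives 382 points, worse by 5.
Checked against all permutations: 387 points is optimal.

Maximum total: 387 points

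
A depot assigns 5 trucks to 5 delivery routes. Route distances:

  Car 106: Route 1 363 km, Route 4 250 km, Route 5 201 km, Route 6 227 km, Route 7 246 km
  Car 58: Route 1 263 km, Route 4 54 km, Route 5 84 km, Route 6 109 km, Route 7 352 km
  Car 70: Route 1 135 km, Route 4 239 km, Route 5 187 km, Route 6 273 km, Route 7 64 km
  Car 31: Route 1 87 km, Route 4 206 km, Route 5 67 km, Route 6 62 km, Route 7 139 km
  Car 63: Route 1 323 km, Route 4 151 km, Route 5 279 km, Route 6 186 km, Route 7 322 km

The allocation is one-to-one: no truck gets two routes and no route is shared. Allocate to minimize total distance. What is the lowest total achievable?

This is a one-to-one assignment (minimum-cost bipartite matching).
Optimal: Car 106→Route 5 (201 km), Car 58→Route 4 (54 km), Car 70→Route 7 (64 km), Car 31→Route 1 (87 km), Car 63→Route 6 (186 km) — total 201+54+64+87+186 = 592 km.
Min-entry greedy (repeatedly take the single cheapest remaining cell) gives 704 km, worse by 112.
Every other assignment is strictly worse.

Minimum total: 592 km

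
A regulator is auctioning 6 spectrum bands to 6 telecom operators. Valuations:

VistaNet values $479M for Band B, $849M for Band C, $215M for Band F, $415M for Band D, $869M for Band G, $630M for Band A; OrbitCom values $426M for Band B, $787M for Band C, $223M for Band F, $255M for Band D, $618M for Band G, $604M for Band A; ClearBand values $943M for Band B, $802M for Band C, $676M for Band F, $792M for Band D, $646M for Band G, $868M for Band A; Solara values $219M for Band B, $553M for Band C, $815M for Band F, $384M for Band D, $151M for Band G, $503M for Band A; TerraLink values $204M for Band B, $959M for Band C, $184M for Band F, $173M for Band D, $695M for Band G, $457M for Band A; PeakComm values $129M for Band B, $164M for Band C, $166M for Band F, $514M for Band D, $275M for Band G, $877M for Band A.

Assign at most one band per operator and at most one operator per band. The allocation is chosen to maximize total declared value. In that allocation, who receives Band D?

This is a one-to-one assignment (maximum-weight bipartite matching).
Optimal: VistaNet→Band G ($869M), OrbitCom→Band B ($426M), ClearBand→Band D ($792M), Solara→Band F ($815M), TerraLink→Band C ($959M), PeakComm→Band A ($877M) — total 869+426+792+815+959+877 = $4738M.
Column-greedy (each band in turn goes to its best remaining operator) gives $4704M, worse by 34.
No other one-to-one assignment exceeds $4738M.
ClearBand's own top band is Band B ($943M), but forcing ClearBand→Band B and reassigning the rest optimally gives only $4718M — worse by 20.

ClearBand receives Band D.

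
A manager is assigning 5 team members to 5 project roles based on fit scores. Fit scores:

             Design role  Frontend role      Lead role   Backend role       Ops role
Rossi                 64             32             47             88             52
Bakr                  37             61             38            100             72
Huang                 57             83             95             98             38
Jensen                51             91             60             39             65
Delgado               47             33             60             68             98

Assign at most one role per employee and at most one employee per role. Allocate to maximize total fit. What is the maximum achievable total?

Optimal: Rossi→Design role (64 pts), Bakr→Backend role (100 pts), Huang→Lead role (95 pts), Jensen→Frontend role (91 pts), Delgado→Ops role (98 pts) — total 64+100+95+91+98 = 448 pts.
Row-greedy (each employee in turn takes its best remaining role) gives 393 pts, worse by 55.
Next-best assignment: Rossi→Backend role, Bakr→Design role, Huang→Lead role, Jensen→Frontend role, Delgado→Ops role = 409 pts.
Swapping Jensen↔Huang (Jensen→Lead role 60 pts, Huang→Frontend role 83 pts) loses 43.
Every other assignment is strictly worse.

Max total: 448 pts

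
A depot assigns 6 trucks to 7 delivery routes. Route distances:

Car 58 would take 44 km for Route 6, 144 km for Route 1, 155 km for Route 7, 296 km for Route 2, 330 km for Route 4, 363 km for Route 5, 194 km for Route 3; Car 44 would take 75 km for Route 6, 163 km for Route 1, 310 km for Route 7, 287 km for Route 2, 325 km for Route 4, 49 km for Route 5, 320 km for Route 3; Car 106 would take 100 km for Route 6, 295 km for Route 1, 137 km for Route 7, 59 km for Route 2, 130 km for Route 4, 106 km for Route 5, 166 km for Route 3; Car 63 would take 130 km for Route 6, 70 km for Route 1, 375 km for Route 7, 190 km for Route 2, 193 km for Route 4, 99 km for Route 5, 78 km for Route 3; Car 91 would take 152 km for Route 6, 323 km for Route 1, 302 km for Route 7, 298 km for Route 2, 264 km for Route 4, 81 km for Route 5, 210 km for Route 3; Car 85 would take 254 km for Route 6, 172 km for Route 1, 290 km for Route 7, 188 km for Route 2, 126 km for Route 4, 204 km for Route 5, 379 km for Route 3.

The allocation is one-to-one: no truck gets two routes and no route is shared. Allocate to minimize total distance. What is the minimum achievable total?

This is a one-to-one assignment (minimum-cost bipartite matching).
Optimal: Car 58→Route 6 (44 km), Car 44→Route 1 (163 km), Car 106→Route 2 (59 km), Car 63→Route 3 (78 km), Car 91→Route 5 (81 km), Car 85→Route 4 (126 km) — total 44+163+59+78+81+126 = 551 km.
Row-greedy (each truck in turn takes its cheapest remaining route) gives 558 km, worse by 7.
Next-best assignment: Car 58→Route 6, Car 44→Route 5, Car 106→Route 2, Car 63→Route 1, Car 91→Route 3, Car 85→Route 4 = 558 km.
Checked against all permutations: 551 km is optimal.

Minimum total: 551 km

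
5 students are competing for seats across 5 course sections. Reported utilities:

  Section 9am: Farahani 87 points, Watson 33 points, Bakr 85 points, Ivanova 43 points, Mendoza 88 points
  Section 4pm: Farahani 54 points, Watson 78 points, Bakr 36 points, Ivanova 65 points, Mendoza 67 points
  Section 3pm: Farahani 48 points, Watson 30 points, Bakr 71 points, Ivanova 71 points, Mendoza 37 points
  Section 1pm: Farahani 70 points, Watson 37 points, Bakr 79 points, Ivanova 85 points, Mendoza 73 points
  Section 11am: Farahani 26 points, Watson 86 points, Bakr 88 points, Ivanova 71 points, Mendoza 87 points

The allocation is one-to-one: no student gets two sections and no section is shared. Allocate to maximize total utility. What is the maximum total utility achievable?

This is the linear assignment problem.
Optimal: Farahani→Section 9am (87 points), Watson→Section 4pm (78 points), Bakr→Section 3pm (71 points), Ivanova→Section 1pm (85 points), Mendoza→Section 11am (87 points) — total 87+78+71+85+87 = 408 points.
Column-greedy (each section in turn goes to its best remaining student) gives 348 points, worse by 60.
Next-best assignment: Farahani→Section 9am, Watson→Section 4pm, Bakr→Section 1pm, Ivanova→Section 3pm, Mendoza→Section 11am = 402 points.

Maximum total: 408 points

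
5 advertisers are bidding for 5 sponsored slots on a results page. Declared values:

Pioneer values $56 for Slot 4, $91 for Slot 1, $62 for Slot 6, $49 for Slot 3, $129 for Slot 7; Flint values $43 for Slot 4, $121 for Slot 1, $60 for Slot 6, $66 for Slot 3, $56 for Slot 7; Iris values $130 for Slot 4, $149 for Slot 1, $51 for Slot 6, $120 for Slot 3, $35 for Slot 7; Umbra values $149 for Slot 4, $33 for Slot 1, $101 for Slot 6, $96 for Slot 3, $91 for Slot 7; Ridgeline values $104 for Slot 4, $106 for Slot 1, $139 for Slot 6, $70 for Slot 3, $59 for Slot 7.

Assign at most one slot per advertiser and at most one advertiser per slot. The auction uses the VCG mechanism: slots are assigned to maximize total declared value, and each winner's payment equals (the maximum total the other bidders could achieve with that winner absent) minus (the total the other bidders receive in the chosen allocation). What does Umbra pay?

Umbra pays $10.

Efficient allocation: Pioneer→Slot 7 ($129), Flint→Slot 1 ($121), Iris→Slot 3 ($120), Umbra→Slot 4 ($149), Ridgeline→Slot 6 ($139); total welfare W = $658.
Umbra receives Slot 4 at value $149, so the others get W − 149 = $509.
Without Umbra: best allocation of the remaining 4 bidders over all 5 slots is Pioneer→Slot 7 ($129), Flint→Slot 1 ($121), Iris→Slot 4 ($130), Ridgeline→Slot 6 ($139), total $519.
VCG payment = (others' best without Umbra) − (others' welfare with Umbra) = 519 − 509 = $10.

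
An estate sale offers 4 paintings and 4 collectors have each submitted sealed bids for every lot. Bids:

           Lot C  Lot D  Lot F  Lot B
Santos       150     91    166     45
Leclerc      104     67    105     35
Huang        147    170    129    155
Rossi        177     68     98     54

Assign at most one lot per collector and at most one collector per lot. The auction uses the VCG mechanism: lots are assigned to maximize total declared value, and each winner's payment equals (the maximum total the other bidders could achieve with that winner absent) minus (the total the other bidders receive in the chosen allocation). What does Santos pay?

Efficient allocation: Santos→Lot F ($166), Leclerc→Lot D ($67), Huang→Lot B ($155), Rossi→Lot C ($177); total welfare W = $565.
Santos receives Lot F at value $166, so the others get W − 166 = $399.
Without Santos: best allocation of the remaining 3 bidders over all 4 lots is Leclerc→Lot F ($105), Huang→Lot D ($170), Rossi→Lot C ($177), total $452.
VCG payment = (others' best without Santos) − (others' welfare with Santos) = 452 − 399 = $53.

Santos pays $53.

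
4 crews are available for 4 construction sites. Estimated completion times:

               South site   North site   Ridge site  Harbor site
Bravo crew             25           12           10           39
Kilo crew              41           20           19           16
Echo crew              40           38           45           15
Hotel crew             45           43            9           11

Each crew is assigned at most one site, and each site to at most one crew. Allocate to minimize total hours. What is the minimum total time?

Treat this as an assignment problem: match each crew to one site.
Optimal: Bravo crew→South site (25 hours), Kilo crew→North site (20 hours), Echo crew→Harbor site (15 hours), Hotel crew→Ridge site (9 hours) — total 25+20+15+9 = 69 hours.

Min total: 69 hours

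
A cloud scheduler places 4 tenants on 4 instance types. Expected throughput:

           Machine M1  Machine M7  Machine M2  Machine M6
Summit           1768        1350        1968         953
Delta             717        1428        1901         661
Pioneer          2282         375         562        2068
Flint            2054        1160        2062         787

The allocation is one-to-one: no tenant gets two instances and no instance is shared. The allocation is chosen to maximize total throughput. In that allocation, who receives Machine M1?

Flint receives Machine M1.

This is the linear assignment problem.
Optimal: Summit→Machine M2 (1968 ops/s), Delta→Machine M7 (1428 ops/s), Pioneer→Machine M6 (2068 ops/s), Flint→Machine M1 (2054 ops/s) — total 1968+1428+2068+2054 = 7518 ops/s.
Row-greedy (each tenant in turn takes its best remaining instance) gives 6465 ops/s, worse by 1053.
Swapping Summit↔Delta (Summit→Machine M7 1350 ops/s, Delta→Machine M2 1901 ops/s) loses 145.
Every other assignment is strictly worse.
Flint's own top instance is Machine M2 (2062 ops/s), but forcing Flint→Machine M2 and reassigning the rest optimally gives only 7326 ops/s — worse by 192.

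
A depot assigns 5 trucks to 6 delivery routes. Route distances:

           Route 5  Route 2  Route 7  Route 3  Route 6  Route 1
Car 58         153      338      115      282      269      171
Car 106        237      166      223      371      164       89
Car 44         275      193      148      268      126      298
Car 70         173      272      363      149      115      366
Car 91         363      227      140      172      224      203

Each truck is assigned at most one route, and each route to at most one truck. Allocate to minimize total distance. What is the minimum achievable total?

Min total: 657 km

Optimal: Car 58→Route 5 (153 km), Car 106→Route 1 (89 km), Car 44→Route 6 (126 km), Car 70→Route 3 (149 km), Car 91→Route 7 (140 km) — total 153+89+126+149+140 = 657 km.
Column-greedy (each route in turn goes to its cheapest remaining truck) gives 734 km, worse by 77.
Next-best assignment: Car 58→Route 7, Car 106→Route 1, Car 44→Route 6, Car 70→Route 5, Car 91→Route 3 = 675 km.
Every other assignment is strictly worse.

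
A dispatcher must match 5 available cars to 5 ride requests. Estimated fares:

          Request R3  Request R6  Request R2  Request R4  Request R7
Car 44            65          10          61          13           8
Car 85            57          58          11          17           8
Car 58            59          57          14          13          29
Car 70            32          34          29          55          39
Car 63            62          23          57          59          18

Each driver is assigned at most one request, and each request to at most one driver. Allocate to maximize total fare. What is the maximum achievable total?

Treat this as an assignment problem: match each driver to one request.
Optimal: Car 44→Request R2 ($61), Car 85→Request R6 ($58), Car 58→Request R3 ($59), Car 70→Request R7 ($39), Car 63→Request R4 ($59) — total 61+58+59+39+59 = $276.
Next-best assignment: Car 44→Request R2, Car 85→Request R3, Car 58→Request R6, Car 70→Request R7, Car 63→Request R4 = $273.
Checked against all permutations: $276 is optimal.

Maximum total: $276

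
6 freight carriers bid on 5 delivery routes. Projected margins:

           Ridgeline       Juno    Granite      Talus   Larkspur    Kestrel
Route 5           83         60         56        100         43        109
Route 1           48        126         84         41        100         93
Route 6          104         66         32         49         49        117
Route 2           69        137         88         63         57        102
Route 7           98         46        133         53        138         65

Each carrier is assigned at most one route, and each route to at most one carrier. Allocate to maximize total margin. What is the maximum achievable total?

Max total: $587k

Optimal: Talus→Route 5 ($100k), Larkspur→Route 1 ($100k), Kestrel→Route 6 ($117k), Juno→Route 2 ($137k), Granite→Route 7 ($133k) — total 100+100+117+137+133 = $587k.
Max-entry greedy (repeatedly take the single best remaining cell) gives $576k, worse by 11.
Swapping Juno↔Larkspur (Juno→Route 1 $126k, Larkspur→Route 2 $57k) loses 54.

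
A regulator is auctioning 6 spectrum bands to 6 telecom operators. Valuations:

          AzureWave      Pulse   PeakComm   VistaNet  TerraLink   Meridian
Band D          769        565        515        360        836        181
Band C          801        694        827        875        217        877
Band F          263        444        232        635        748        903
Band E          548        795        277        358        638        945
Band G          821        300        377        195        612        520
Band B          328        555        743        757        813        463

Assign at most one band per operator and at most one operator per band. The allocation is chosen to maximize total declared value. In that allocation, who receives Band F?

Meridian receives Band F.

Optimal: AzureWave→Band G ($821M), Pulse→Band E ($795M), PeakComm→Band B ($743M), VistaNet→Band C ($875M), TerraLink→Band D ($836M), Meridian→Band F ($903M) — total 821+795+743+875+836+903 = $4973M.
Row-greedy (each operator in turn takes its best remaining band) gives $4939M, worse by 34.
Next-best assignment: AzureWave→Band G, Pulse→Band E, PeakComm→Band C, VistaNet→Band B, TerraLink→Band D, Meridian→Band F = $4939M.
Meridian's own top band is Band E ($945M), but forcing Meridian→Band E and reassigning the rest optimally gives only $4697M — worse by 276.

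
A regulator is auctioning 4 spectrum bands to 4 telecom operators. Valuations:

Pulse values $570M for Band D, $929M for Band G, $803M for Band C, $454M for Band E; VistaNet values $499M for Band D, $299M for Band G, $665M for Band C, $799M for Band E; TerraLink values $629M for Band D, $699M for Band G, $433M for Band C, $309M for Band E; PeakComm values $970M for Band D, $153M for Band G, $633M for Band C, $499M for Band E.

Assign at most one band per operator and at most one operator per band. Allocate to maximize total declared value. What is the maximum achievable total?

Maximum total: $3271M

This is the linear assignment problem.
Optimal: Pulse→Band C ($803M), VistaNet→Band E ($799M), TerraLink→Band G ($699M), PeakComm→Band D ($970M) — total 803+799+699+970 = $3271M.
Max-entry greedy (repeatedly take the single best remaining cell) gives $3131M, worse by 140.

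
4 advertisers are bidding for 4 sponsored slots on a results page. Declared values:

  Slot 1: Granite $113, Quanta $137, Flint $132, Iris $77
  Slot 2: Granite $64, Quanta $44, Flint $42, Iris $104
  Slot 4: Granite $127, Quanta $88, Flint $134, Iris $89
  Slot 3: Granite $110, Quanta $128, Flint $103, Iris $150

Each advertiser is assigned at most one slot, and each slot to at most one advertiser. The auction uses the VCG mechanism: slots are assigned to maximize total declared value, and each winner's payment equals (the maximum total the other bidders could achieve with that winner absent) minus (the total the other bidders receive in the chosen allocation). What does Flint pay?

Flint pays $55.

Efficient allocation: Granite→Slot 4 ($127), Quanta→Slot 3 ($128), Flint→Slot 1 ($132), Iris→Slot 2 ($104); total welfare W = $491.
Flint receives Slot 1 at value $132, so the others get W − 132 = $359.
Without Flint: best allocation of the remaining 3 bidders over all 4 slots is Granite→Slot 4 ($127), Quanta→Slot 1 ($137), Iris→Slot 3 ($150), total $414.
VCG payment = (others' best without Flint) − (others' welfare with Flint) = 414 − 359 = $55.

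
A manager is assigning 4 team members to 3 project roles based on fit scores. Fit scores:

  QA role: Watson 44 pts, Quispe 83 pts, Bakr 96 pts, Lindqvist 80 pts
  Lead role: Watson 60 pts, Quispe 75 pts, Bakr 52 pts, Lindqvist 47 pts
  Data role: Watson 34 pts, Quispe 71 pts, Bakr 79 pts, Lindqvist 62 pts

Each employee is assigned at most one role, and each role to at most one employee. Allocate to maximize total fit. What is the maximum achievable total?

Maximum total: 234 pts

Optimal: Lindqvist→QA role (80 pts), Quispe→Lead role (75 pts), Bakr→Data role (79 pts) — total 80+75+79 = 234 pts.
Column-greedy (each role in turn goes to its best remaining employee) gives 233 pts, worse by 1.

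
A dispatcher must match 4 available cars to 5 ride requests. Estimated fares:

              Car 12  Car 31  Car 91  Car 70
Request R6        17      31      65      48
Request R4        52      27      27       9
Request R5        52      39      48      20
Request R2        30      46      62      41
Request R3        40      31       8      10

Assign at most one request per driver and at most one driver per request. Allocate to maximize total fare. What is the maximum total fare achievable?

Optimal: Car 12→Request R4 ($52), Car 31→Request R5 ($39), Car 91→Request R2 ($62), Car 70→Request R6 ($48) — total 52+39+62+48 = $201.
Max-entry greedy (repeatedly take the single best remaining cell) gives $183, worse by 18.
Next-best assignment: Car 12→Request R4, Car 31→Request R5, Car 91→Request R6, Car 70→Request R2 = $197.

Max total: $201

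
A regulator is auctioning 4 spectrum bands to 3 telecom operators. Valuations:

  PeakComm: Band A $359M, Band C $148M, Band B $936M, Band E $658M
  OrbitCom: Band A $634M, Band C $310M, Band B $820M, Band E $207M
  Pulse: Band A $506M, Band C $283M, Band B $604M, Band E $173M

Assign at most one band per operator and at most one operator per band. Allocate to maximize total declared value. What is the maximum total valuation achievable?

Max total: $1984M

Optimal: PeakComm→Band E ($658M), OrbitCom→Band B ($820M), Pulse→Band A ($506M) — total 658+820+506 = $1984M.
Swapping OrbitCom↔Pulse (OrbitCom→Band A $634M, Pulse→Band B $604M) loses 88.
Checked against all permutations: $1984M is optimal.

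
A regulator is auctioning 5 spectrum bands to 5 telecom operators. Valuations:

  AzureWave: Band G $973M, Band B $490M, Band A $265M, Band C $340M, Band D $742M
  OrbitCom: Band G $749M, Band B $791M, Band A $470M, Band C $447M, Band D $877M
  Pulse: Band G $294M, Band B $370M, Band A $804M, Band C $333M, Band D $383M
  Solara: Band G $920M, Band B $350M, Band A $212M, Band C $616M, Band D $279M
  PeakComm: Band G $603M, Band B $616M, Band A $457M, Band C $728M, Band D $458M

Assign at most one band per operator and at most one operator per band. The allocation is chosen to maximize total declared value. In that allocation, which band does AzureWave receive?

AzureWave receives Band D.

This is the linear assignment problem.
Optimal: AzureWave→Band D ($742M), OrbitCom→Band B ($791M), Pulse→Band A ($804M), Solara→Band G ($920M), PeakComm→Band C ($728M) — total 742+791+804+920+728 = $3985M.
Row-greedy (each operator in turn takes its best remaining band) gives $3886M, worse by 99.
Next-best assignment: AzureWave→Band G, OrbitCom→Band D, Pulse→Band A, Solara→Band C, PeakComm→Band B = $3886M.
Swapping Solara↔OrbitCom (Solara→Band B $350M, OrbitCom→Band G $749M) loses 612.
AzureWave's own top band is Band G ($973M), but forcing AzureWave→Band G and reassigning the rest optimally gives only $3886M — worse by 99.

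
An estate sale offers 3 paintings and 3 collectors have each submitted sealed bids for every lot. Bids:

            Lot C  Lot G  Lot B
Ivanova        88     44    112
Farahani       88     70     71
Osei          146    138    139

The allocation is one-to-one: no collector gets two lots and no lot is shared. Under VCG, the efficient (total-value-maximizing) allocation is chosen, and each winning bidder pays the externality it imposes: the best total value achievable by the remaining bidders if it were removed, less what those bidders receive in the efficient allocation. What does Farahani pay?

Farahani pays $8.

Efficient allocation: Ivanova→Lot B ($112), Farahani→Lot C ($88), Osei→Lot G ($138); total welfare W = $338.
Farahani receives Lot C at value $88, so the others get W − 88 = $250.
Without Farahani: best allocation of the remaining 2 bidders over all 3 lots is Ivanova→Lot B ($112), Osei→Lot C ($146), total $258.
VCG payment = (others' best without Farahani) − (others' welfare with Farahani) = 258 − 250 = $8.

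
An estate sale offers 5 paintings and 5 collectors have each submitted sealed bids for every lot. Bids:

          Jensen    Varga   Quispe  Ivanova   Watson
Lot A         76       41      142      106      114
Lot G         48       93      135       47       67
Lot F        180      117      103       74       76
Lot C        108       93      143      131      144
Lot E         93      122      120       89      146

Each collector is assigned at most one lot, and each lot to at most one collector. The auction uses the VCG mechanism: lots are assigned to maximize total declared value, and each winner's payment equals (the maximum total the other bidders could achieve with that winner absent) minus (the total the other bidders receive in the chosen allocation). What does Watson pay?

Watson pays $29.

Efficient allocation: Jensen→Lot F ($180), Varga→Lot G ($93), Quispe→Lot A ($142), Ivanova→Lot C ($131), Watson→Lot E ($146); total welfare W = $692.
Watson receives Lot E at value $146, so the others get W − 146 = $546.
Without Watson: best allocation of the remaining 4 bidders over all 5 lots is Jensen→Lot F ($180), Varga→Lot E ($122), Quispe→Lot A ($142), Ivanova→Lot C ($131), total $575.
VCG payment = (others' best without Watson) − (others' welfare with Watson) = 575 − 546 = $29.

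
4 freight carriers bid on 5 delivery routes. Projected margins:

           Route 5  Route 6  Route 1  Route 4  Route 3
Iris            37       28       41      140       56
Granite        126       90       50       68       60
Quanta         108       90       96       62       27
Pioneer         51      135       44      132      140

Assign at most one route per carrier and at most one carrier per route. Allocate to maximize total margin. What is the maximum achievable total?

Max total: $502k

This is a one-to-one assignment (maximum-weight bipartite matching).
Optimal: Iris→Route 4 ($140k), Granite→Route 5 ($126k), Quanta→Route 1 ($96k), Pioneer→Route 3 ($140k) — total 140+126+96+140 = $502k.
Column-greedy (each route in turn goes to its best remaining carrier) gives $497k, worse by 5.
Swapping Quanta↔Pioneer (Quanta→Route 3 $27k, Pioneer→Route 1 $44k) loses 165.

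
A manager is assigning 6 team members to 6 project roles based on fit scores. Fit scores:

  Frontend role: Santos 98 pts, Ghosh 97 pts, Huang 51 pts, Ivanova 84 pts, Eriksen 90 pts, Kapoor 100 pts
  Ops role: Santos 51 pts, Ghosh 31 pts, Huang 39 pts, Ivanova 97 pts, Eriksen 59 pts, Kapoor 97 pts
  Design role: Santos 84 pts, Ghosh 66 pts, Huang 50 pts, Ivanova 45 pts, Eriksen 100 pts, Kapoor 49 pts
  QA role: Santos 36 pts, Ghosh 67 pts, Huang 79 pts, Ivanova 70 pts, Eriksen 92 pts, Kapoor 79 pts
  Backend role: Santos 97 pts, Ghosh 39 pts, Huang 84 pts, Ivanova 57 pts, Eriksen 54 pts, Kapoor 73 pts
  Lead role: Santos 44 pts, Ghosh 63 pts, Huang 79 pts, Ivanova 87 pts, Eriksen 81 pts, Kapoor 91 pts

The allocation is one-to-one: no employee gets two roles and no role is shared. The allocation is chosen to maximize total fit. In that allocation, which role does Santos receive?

Santos receives Backend role.

Treat this as an assignment problem: match each employee to one role.
Optimal: Santos→Backend role (97 pts), Ghosh→Frontend role (97 pts), Huang→QA role (79 pts), Ivanova→Ops role (97 pts), Eriksen→Design role (100 pts), Kapoor→Lead role (91 pts) — total 97+97+79+97+100+91 = 561 pts.
Row-greedy (each employee in turn takes its best remaining role) gives 537 pts, worse by 24.
Santos's own top role is Frontend role (98 pts), but forcing Santos→Frontend role and reassigning the rest optimally gives only 537 pts — worse by 24.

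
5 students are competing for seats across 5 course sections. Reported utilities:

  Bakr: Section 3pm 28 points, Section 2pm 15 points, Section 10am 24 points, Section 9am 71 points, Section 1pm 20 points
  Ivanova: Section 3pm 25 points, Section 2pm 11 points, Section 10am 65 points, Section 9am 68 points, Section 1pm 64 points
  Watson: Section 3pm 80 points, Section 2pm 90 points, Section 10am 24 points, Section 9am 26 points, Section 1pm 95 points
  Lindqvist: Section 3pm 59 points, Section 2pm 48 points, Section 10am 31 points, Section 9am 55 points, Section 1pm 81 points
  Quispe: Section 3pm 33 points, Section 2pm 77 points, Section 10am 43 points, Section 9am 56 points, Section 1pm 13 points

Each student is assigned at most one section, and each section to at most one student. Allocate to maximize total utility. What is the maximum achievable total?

Treat this as an assignment problem: match each student to one section.
Optimal: Bakr→Section 9am (71 points), Ivanova→Section 10am (65 points), Watson→Section 3pm (80 points), Lindqvist→Section 1pm (81 points), Quispe→Section 2pm (77 points) — total 71+65+80+81+77 = 374 points.
Row-greedy (each student in turn takes its best remaining section) gives 367 points, worse by 7.

Maximum total: 374 points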